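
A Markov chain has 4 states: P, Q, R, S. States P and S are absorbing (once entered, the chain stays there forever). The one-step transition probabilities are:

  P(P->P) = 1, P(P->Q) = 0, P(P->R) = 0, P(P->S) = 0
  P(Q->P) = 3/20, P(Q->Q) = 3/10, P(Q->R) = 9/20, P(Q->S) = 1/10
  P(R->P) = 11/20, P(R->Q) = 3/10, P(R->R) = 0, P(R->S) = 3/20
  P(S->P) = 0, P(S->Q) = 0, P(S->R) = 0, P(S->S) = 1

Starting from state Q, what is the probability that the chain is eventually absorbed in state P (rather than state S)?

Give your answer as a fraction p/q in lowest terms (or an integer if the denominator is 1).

Answer: 159/226

Derivation:
Let a_i = P(absorbed in P | start in state i).
Boundary conditions: a_P = 1, a_S = 0.
For each transient state i, a_i = sum_j P(i->j) * a_j:
  a_Q = 3/20*a_P + 3/10*a_Q + 9/20*a_R + 1/10*a_S
  a_R = 11/20*a_P + 3/10*a_Q + 0*a_R + 3/20*a_S

Substituting a_P = 1 and a_S = 0, rearrange to (I - Q) a = r where r[i] = P(i -> P):
  [7/10, -9/20] . (a_Q, a_R) = 3/20
  [-3/10, 1] . (a_Q, a_R) = 11/20

Solving yields:
  a_Q = 159/226
  a_R = 86/113

Starting state is Q, so the absorption probability is a_Q = 159/226.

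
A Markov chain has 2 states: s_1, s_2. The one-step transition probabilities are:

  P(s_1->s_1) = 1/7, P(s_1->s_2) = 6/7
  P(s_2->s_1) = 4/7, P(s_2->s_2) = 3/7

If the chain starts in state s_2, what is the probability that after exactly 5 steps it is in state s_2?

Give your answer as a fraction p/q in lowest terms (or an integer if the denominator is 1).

Computing P^5 by repeated multiplication:
P^1 =
  s_1: [1/7, 6/7]
  s_2: [4/7, 3/7]
P^2 =
  s_1: [25/49, 24/49]
  s_2: [16/49, 33/49]
P^3 =
  s_1: [121/343, 222/343]
  s_2: [148/343, 195/343]
P^4 =
  s_1: [1009/2401, 1392/2401]
  s_2: [928/2401, 1473/2401]
P^5 =
  s_1: [6577/16807, 10230/16807]
  s_2: [6820/16807, 9987/16807]

(P^5)[s_2 -> s_2] = 9987/16807

Answer: 9987/16807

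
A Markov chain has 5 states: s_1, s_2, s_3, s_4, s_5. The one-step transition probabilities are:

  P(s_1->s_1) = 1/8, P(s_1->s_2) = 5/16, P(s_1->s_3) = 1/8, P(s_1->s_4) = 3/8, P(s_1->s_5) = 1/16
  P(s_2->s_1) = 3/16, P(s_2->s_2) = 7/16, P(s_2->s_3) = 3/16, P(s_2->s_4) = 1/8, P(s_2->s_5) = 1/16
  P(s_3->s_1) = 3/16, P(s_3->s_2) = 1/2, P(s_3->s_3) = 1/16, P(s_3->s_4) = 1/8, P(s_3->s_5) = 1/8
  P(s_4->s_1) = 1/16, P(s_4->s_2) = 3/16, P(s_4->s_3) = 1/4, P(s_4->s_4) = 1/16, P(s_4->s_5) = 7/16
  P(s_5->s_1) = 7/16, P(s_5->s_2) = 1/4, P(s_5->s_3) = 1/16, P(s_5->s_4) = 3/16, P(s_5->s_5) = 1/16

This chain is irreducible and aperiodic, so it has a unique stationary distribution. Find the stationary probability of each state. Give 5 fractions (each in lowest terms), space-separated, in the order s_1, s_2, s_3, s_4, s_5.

The stationary distribution satisfies pi = pi * P, i.e.:
  pi_s_1 = 1/8*pi_s_1 + 3/16*pi_s_2 + 3/16*pi_s_3 + 1/16*pi_s_4 + 7/16*pi_s_5
  pi_s_2 = 5/16*pi_s_1 + 7/16*pi_s_2 + 1/2*pi_s_3 + 3/16*pi_s_4 + 1/4*pi_s_5
  pi_s_3 = 1/8*pi_s_1 + 3/16*pi_s_2 + 1/16*pi_s_3 + 1/4*pi_s_4 + 1/16*pi_s_5
  pi_s_4 = 3/8*pi_s_1 + 1/8*pi_s_2 + 1/8*pi_s_3 + 1/16*pi_s_4 + 3/16*pi_s_5
  pi_s_5 = 1/16*pi_s_1 + 1/16*pi_s_2 + 1/8*pi_s_3 + 7/16*pi_s_4 + 1/16*pi_s_5
with normalization: pi_s_1 + pi_s_2 + pi_s_3 + pi_s_4 + pi_s_5 = 1.

Using the first 4 balance equations plus normalization, the linear system A*pi = b is:
  [-7/8, 3/16, 3/16, 1/16, 7/16] . pi = 0
  [5/16, -9/16, 1/2, 3/16, 1/4] . pi = 0
  [1/8, 3/16, -15/16, 1/4, 1/16] . pi = 0
  [3/8, 1/8, 1/8, -15/16, 3/16] . pi = 0
  [1, 1, 1, 1, 1] . pi = 1

Solving yields:
  pi_s_1 = 5187/27533
  pi_s_2 = 2669/7509
  pi_s_3 = 12437/82599
  pi_s_4 = 14038/82599
  pi_s_5 = 11204/82599

Verification (pi * P):
  5187/27533*1/8 + 2669/7509*3/16 + 12437/82599*3/16 + 14038/82599*1/16 + 11204/82599*7/16 = 5187/27533 = pi_s_1  (ok)
  5187/27533*5/16 + 2669/7509*7/16 + 12437/82599*1/2 + 14038/82599*3/16 + 11204/82599*1/4 = 2669/7509 = pi_s_2  (ok)
  5187/27533*1/8 + 2669/7509*3/16 + 12437/82599*1/16 + 14038/82599*1/4 + 11204/82599*1/16 = 12437/82599 = pi_s_3  (ok)
  5187/27533*3/8 + 2669/7509*1/8 + 12437/82599*1/8 + 14038/82599*1/16 + 11204/82599*3/16 = 14038/82599 = pi_s_4  (ok)
  5187/27533*1/16 + 2669/7509*1/16 + 12437/82599*1/8 + 14038/82599*7/16 + 11204/82599*1/16 = 11204/82599 = pi_s_5  (ok)

Answer: 5187/27533 2669/7509 12437/82599 14038/82599 11204/82599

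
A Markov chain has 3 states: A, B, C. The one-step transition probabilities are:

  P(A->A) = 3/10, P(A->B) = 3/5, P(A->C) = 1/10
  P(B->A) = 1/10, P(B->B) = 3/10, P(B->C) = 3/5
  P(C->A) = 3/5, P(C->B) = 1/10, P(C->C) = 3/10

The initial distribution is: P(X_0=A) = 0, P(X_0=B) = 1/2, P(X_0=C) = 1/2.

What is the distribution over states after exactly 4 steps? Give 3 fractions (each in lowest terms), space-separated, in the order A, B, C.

Answer: 6451/20000 3341/10000 6867/20000

Derivation:
Propagating the distribution step by step (d_{t+1} = d_t * P):
d_0 = (A=0, B=1/2, C=1/2)
  d_1[A] = 0*3/10 + 1/2*1/10 + 1/2*3/5 = 7/20
  d_1[B] = 0*3/5 + 1/2*3/10 + 1/2*1/10 = 1/5
  d_1[C] = 0*1/10 + 1/2*3/5 + 1/2*3/10 = 9/20
d_1 = (A=7/20, B=1/5, C=9/20)
  d_2[A] = 7/20*3/10 + 1/5*1/10 + 9/20*3/5 = 79/200
  d_2[B] = 7/20*3/5 + 1/5*3/10 + 9/20*1/10 = 63/200
  d_2[C] = 7/20*1/10 + 1/5*3/5 + 9/20*3/10 = 29/100
d_2 = (A=79/200, B=63/200, C=29/100)
  d_3[A] = 79/200*3/10 + 63/200*1/10 + 29/100*3/5 = 81/250
  d_3[B] = 79/200*3/5 + 63/200*3/10 + 29/100*1/10 = 721/2000
  d_3[C] = 79/200*1/10 + 63/200*3/5 + 29/100*3/10 = 631/2000
d_3 = (A=81/250, B=721/2000, C=631/2000)
  d_4[A] = 81/250*3/10 + 721/2000*1/10 + 631/2000*3/5 = 6451/20000
  d_4[B] = 81/250*3/5 + 721/2000*3/10 + 631/2000*1/10 = 3341/10000
  d_4[C] = 81/250*1/10 + 721/2000*3/5 + 631/2000*3/10 = 6867/20000
d_4 = (A=6451/20000, B=3341/10000, C=6867/20000)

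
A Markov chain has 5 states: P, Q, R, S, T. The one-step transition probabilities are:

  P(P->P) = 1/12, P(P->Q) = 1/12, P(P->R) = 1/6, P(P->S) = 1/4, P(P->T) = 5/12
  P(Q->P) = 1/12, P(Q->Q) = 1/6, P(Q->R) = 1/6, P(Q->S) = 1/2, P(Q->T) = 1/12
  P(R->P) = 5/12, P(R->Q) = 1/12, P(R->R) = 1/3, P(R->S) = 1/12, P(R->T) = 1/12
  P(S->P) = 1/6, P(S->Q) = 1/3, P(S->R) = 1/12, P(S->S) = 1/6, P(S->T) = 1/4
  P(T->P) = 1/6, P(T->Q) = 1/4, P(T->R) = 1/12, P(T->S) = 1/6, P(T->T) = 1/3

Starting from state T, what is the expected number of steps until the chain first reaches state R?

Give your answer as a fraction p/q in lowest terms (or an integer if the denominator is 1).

Answer: 1116/127

Derivation:
Let h_i = expected steps to first reach R from state i.
Boundary: h_R = 0.
First-step equations for the other states:
  h_P = 1 + 1/12*h_P + 1/12*h_Q + 1/6*h_R + 1/4*h_S + 5/12*h_T
  h_Q = 1 + 1/12*h_P + 1/6*h_Q + 1/6*h_R + 1/2*h_S + 1/12*h_T
  h_S = 1 + 1/6*h_P + 1/3*h_Q + 1/12*h_R + 1/6*h_S + 1/4*h_T
  h_T = 1 + 1/6*h_P + 1/4*h_Q + 1/12*h_R + 1/6*h_S + 1/3*h_T

Substituting h_R = 0 and rearranging gives the linear system (I - Q) h = 1:
  [11/12, -1/12, -1/4, -5/12] . (h_P, h_Q, h_S, h_T) = 1
  [-1/12, 5/6, -1/2, -1/12] . (h_P, h_Q, h_S, h_T) = 1
  [-1/6, -1/3, 5/6, -1/4] . (h_P, h_Q, h_S, h_T) = 1
  [-1/6, -1/4, -1/6, 2/3] . (h_P, h_Q, h_S, h_T) = 1

Solving yields:
  h_P = 7296/889
  h_Q = 7236/889
  h_S = 7764/889
  h_T = 1116/127

Starting state is T, so the expected hitting time is h_T = 1116/127.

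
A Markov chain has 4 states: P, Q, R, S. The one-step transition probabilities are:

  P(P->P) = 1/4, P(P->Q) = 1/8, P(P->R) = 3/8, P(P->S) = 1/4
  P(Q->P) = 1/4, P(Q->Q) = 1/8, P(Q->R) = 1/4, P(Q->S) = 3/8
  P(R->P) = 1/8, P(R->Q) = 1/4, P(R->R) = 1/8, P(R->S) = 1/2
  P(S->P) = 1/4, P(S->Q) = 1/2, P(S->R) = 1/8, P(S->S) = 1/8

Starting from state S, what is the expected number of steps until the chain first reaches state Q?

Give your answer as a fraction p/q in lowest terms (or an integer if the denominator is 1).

Let h_i = expected steps to first reach Q from state i.
Boundary: h_Q = 0.
First-step equations for the other states:
  h_P = 1 + 1/4*h_P + 1/8*h_Q + 3/8*h_R + 1/4*h_S
  h_R = 1 + 1/8*h_P + 1/4*h_Q + 1/8*h_R + 1/2*h_S
  h_S = 1 + 1/4*h_P + 1/2*h_Q + 1/8*h_R + 1/8*h_S

Substituting h_Q = 0 and rearranging gives the linear system (I - Q) h = 1:
  [3/4, -3/8, -1/4] . (h_P, h_R, h_S) = 1
  [-1/8, 7/8, -1/2] . (h_P, h_R, h_S) = 1
  [-1/4, -1/8, 7/8] . (h_P, h_R, h_S) = 1

Solving yields:
  h_P = 752/195
  h_R = 632/195
  h_S = 176/65

Starting state is S, so the expected hitting time is h_S = 176/65.

Answer: 176/65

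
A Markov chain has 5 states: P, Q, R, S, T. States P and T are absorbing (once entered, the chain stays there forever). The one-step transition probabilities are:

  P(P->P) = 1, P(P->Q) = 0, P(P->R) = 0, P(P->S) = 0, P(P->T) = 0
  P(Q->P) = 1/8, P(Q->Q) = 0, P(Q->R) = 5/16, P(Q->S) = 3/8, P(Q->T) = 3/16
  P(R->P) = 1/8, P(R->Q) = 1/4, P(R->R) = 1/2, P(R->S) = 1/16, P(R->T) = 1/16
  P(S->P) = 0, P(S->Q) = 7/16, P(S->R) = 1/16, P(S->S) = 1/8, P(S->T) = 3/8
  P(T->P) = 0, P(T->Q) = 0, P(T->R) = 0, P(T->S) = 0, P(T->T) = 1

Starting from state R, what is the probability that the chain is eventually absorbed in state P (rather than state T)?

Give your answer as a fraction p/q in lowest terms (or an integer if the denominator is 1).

Answer: 490/1101

Derivation:
Let a_i = P(absorbed in P | start in state i).
Boundary conditions: a_P = 1, a_T = 0.
For each transient state i, a_i = sum_j P(i->j) * a_j:
  a_Q = 1/8*a_P + 0*a_Q + 5/16*a_R + 3/8*a_S + 3/16*a_T
  a_R = 1/8*a_P + 1/4*a_Q + 1/2*a_R + 1/16*a_S + 1/16*a_T
  a_S = 0*a_P + 7/16*a_Q + 1/16*a_R + 1/8*a_S + 3/8*a_T

Substituting a_P = 1 and a_T = 0, rearrange to (I - Q) a = r where r[i] = P(i -> P):
  [1, -5/16, -3/8] . (a_Q, a_R, a_S) = 1/8
  [-1/4, 1/2, -1/16] . (a_Q, a_R, a_S) = 1/8
  [-7/16, -1/16, 7/8] . (a_Q, a_R, a_S) = 0

Solving yields:
  a_Q = 374/1101
  a_R = 490/1101
  a_S = 74/367

Starting state is R, so the absorption probability is a_R = 490/1101.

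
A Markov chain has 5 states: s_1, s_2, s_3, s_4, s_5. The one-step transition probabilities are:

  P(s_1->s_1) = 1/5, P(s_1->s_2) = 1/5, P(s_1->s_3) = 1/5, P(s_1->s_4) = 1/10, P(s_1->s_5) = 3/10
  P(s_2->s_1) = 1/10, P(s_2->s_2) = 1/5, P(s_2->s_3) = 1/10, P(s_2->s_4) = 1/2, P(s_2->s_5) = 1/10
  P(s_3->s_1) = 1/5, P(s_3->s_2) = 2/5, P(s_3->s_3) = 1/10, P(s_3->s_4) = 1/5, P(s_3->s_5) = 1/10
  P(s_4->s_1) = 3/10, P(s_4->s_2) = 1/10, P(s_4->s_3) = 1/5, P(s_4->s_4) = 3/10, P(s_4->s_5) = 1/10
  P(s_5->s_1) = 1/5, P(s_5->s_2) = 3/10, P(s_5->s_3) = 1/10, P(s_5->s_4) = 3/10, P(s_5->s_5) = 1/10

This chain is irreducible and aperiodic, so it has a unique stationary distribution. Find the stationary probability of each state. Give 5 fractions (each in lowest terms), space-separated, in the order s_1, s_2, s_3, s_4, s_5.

Answer: 807/3896 839/3896 291/1948 1117/3896 551/3896

Derivation:
The stationary distribution satisfies pi = pi * P, i.e.:
  pi_s_1 = 1/5*pi_s_1 + 1/10*pi_s_2 + 1/5*pi_s_3 + 3/10*pi_s_4 + 1/5*pi_s_5
  pi_s_2 = 1/5*pi_s_1 + 1/5*pi_s_2 + 2/5*pi_s_3 + 1/10*pi_s_4 + 3/10*pi_s_5
  pi_s_3 = 1/5*pi_s_1 + 1/10*pi_s_2 + 1/10*pi_s_3 + 1/5*pi_s_4 + 1/10*pi_s_5
  pi_s_4 = 1/10*pi_s_1 + 1/2*pi_s_2 + 1/5*pi_s_3 + 3/10*pi_s_4 + 3/10*pi_s_5
  pi_s_5 = 3/10*pi_s_1 + 1/10*pi_s_2 + 1/10*pi_s_3 + 1/10*pi_s_4 + 1/10*pi_s_5
with normalization: pi_s_1 + pi_s_2 + pi_s_3 + pi_s_4 + pi_s_5 = 1.

Using the first 4 balance equations plus normalization, the linear system A*pi = b is:
  [-4/5, 1/10, 1/5, 3/10, 1/5] . pi = 0
  [1/5, -4/5, 2/5, 1/10, 3/10] . pi = 0
  [1/5, 1/10, -9/10, 1/5, 1/10] . pi = 0
  [1/10, 1/2, 1/5, -7/10, 3/10] . pi = 0
  [1, 1, 1, 1, 1] . pi = 1

Solving yields:
  pi_s_1 = 807/3896
  pi_s_2 = 839/3896
  pi_s_3 = 291/1948
  pi_s_4 = 1117/3896
  pi_s_5 = 551/3896

Verification (pi * P):
  807/3896*1/5 + 839/3896*1/10 + 291/1948*1/5 + 1117/3896*3/10 + 551/3896*1/5 = 807/3896 = pi_s_1  (ok)
  807/3896*1/5 + 839/3896*1/5 + 291/1948*2/5 + 1117/3896*1/10 + 551/3896*3/10 = 839/3896 = pi_s_2  (ok)
  807/3896*1/5 + 839/3896*1/10 + 291/1948*1/10 + 1117/3896*1/5 + 551/3896*1/10 = 291/1948 = pi_s_3  (ok)
  807/3896*1/10 + 839/3896*1/2 + 291/1948*1/5 + 1117/3896*3/10 + 551/3896*3/10 = 1117/3896 = pi_s_4  (ok)
  807/3896*3/10 + 839/3896*1/10 + 291/1948*1/10 + 1117/3896*1/10 + 551/3896*1/10 = 551/3896 = pi_s_5  (ok)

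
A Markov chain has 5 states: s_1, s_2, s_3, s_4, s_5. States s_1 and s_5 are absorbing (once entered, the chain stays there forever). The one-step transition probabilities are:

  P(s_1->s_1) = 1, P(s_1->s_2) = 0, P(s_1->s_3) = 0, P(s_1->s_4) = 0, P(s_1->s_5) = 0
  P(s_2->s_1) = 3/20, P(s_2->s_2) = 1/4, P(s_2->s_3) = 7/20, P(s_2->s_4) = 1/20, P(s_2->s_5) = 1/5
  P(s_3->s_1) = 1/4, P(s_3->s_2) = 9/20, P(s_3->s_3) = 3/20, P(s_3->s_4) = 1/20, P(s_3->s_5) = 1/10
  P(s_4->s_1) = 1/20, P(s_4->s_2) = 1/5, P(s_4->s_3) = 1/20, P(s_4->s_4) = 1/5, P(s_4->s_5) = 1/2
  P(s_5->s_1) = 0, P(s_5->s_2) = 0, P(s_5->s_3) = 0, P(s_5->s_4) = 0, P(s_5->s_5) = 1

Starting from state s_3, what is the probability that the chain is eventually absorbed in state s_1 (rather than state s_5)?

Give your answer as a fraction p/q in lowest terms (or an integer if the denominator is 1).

Answer: 206/369

Derivation:
Let a_i = P(absorbed in s_1 | start in state i).
Boundary conditions: a_s_1 = 1, a_s_5 = 0.
For each transient state i, a_i = sum_j P(i->j) * a_j:
  a_s_2 = 3/20*a_s_1 + 1/4*a_s_2 + 7/20*a_s_3 + 1/20*a_s_4 + 1/5*a_s_5
  a_s_3 = 1/4*a_s_1 + 9/20*a_s_2 + 3/20*a_s_3 + 1/20*a_s_4 + 1/10*a_s_5
  a_s_4 = 1/20*a_s_1 + 1/5*a_s_2 + 1/20*a_s_3 + 1/5*a_s_4 + 1/2*a_s_5

Substituting a_s_1 = 1 and a_s_5 = 0, rearrange to (I - Q) a = r where r[i] = P(i -> s_1):
  [3/4, -7/20, -1/20] . (a_s_2, a_s_3, a_s_4) = 3/20
  [-9/20, 17/20, -1/20] . (a_s_2, a_s_3, a_s_4) = 1/4
  [-1/5, -1/20, 4/5] . (a_s_2, a_s_3, a_s_4) = 1/20

Solving yields:
  a_s_2 = 701/1476
  a_s_3 = 206/369
  a_s_4 = 319/1476

Starting state is s_3, so the absorption probability is a_s_3 = 206/369.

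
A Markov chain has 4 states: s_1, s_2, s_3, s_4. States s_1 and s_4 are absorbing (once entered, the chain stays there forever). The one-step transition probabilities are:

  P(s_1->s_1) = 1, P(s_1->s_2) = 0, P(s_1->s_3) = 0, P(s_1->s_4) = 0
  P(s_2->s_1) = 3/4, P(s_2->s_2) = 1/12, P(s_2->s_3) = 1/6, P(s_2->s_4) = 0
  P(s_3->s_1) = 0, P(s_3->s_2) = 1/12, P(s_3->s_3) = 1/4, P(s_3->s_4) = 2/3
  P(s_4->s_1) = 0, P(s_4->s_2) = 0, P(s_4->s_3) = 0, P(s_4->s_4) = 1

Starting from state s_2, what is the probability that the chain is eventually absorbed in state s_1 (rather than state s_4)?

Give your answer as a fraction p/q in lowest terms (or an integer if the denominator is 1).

Let a_i = P(absorbed in s_1 | start in state i).
Boundary conditions: a_s_1 = 1, a_s_4 = 0.
For each transient state i, a_i = sum_j P(i->j) * a_j:
  a_s_2 = 3/4*a_s_1 + 1/12*a_s_2 + 1/6*a_s_3 + 0*a_s_4
  a_s_3 = 0*a_s_1 + 1/12*a_s_2 + 1/4*a_s_3 + 2/3*a_s_4

Substituting a_s_1 = 1 and a_s_4 = 0, rearrange to (I - Q) a = r where r[i] = P(i -> s_1):
  [11/12, -1/6] . (a_s_2, a_s_3) = 3/4
  [-1/12, 3/4] . (a_s_2, a_s_3) = 0

Solving yields:
  a_s_2 = 81/97
  a_s_3 = 9/97

Starting state is s_2, so the absorption probability is a_s_2 = 81/97.

Answer: 81/97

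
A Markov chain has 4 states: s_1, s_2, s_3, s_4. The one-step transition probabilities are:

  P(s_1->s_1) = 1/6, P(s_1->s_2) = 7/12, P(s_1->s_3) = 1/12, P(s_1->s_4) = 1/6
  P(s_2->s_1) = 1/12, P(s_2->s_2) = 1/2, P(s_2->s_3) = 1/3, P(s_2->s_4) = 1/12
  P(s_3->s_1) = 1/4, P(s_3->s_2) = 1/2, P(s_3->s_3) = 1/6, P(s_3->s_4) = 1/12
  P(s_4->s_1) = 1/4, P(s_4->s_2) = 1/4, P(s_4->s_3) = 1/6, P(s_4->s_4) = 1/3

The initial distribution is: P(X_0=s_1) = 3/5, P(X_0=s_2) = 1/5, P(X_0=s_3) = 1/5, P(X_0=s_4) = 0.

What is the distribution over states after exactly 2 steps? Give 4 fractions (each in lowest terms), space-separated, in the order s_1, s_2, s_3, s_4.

Propagating the distribution step by step (d_{t+1} = d_t * P):
d_0 = (s_1=3/5, s_2=1/5, s_3=1/5, s_4=0)
  d_1[s_1] = 3/5*1/6 + 1/5*1/12 + 1/5*1/4 + 0*1/4 = 1/6
  d_1[s_2] = 3/5*7/12 + 1/5*1/2 + 1/5*1/2 + 0*1/4 = 11/20
  d_1[s_3] = 3/5*1/12 + 1/5*1/3 + 1/5*1/6 + 0*1/6 = 3/20
  d_1[s_4] = 3/5*1/6 + 1/5*1/12 + 1/5*1/12 + 0*1/3 = 2/15
d_1 = (s_1=1/6, s_2=11/20, s_3=3/20, s_4=2/15)
  d_2[s_1] = 1/6*1/6 + 11/20*1/12 + 3/20*1/4 + 2/15*1/4 = 13/90
  d_2[s_2] = 1/6*7/12 + 11/20*1/2 + 3/20*1/2 + 2/15*1/4 = 173/360
  d_2[s_3] = 1/6*1/12 + 11/20*1/3 + 3/20*1/6 + 2/15*1/6 = 11/45
  d_2[s_4] = 1/6*1/6 + 11/20*1/12 + 3/20*1/12 + 2/15*1/3 = 47/360
d_2 = (s_1=13/90, s_2=173/360, s_3=11/45, s_4=47/360)

Answer: 13/90 173/360 11/45 47/360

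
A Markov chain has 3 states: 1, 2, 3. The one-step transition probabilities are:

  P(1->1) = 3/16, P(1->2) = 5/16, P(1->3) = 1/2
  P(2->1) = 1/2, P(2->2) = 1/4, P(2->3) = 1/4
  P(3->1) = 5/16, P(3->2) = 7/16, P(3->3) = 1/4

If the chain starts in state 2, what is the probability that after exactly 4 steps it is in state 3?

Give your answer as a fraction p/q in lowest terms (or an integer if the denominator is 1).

Computing P^4 by repeated multiplication:
P^1 =
  1: [3/16, 5/16, 1/2]
  2: [1/2, 1/4, 1/4]
  3: [5/16, 7/16, 1/4]
P^2 =
  1: [89/256, 91/256, 19/64]
  2: [19/64, 21/64, 3/8]
  3: [91/256, 81/256, 21/64]
P^3 =
  1: [1375/4096, 1341/4096, 345/1024]
  2: [345/1024, 347/1024, 83/256]
  3: [1341/4096, 1367/4096, 347/1024]
P^4 =
  1: [21753/65536, 21899/65536, 5471/16384]
  2: [5471/16384, 5437/16384, 1369/4096]
  3: [21899/65536, 21889/65536, 5437/16384]

(P^4)[2 -> 3] = 1369/4096

Answer: 1369/4096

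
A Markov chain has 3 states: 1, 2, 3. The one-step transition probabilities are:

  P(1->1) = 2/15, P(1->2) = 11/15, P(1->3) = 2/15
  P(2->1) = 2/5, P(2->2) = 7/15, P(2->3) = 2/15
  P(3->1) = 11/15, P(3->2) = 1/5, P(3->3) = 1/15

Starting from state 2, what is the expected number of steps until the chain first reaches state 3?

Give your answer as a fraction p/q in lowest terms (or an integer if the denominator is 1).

Let h_i = expected steps to first reach 3 from state i.
Boundary: h_3 = 0.
First-step equations for the other states:
  h_1 = 1 + 2/15*h_1 + 11/15*h_2 + 2/15*h_3
  h_2 = 1 + 2/5*h_1 + 7/15*h_2 + 2/15*h_3

Substituting h_3 = 0 and rearranging gives the linear system (I - Q) h = 1:
  [13/15, -11/15] . (h_1, h_2) = 1
  [-2/5, 8/15] . (h_1, h_2) = 1

Solving yields:
  h_1 = 15/2
  h_2 = 15/2

Starting state is 2, so the expected hitting time is h_2 = 15/2.

Answer: 15/2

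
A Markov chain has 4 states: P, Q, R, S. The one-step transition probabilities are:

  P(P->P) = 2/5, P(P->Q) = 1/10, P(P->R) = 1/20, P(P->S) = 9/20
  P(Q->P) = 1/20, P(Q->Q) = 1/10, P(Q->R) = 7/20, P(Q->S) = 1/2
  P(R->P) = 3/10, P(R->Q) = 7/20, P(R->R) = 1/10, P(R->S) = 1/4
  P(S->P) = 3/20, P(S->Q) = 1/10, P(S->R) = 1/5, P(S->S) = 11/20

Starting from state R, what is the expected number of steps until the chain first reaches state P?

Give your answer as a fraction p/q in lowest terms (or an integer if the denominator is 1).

Let h_i = expected steps to first reach P from state i.
Boundary: h_P = 0.
First-step equations for the other states:
  h_Q = 1 + 1/20*h_P + 1/10*h_Q + 7/20*h_R + 1/2*h_S
  h_R = 1 + 3/10*h_P + 7/20*h_Q + 1/10*h_R + 1/4*h_S
  h_S = 1 + 3/20*h_P + 1/10*h_Q + 1/5*h_R + 11/20*h_S

Substituting h_P = 0 and rearranging gives the linear system (I - Q) h = 1:
  [9/10, -7/20, -1/2] . (h_Q, h_R, h_S) = 1
  [-7/20, 9/10, -1/4] . (h_Q, h_R, h_S) = 1
  [-1/10, -1/5, 9/20] . (h_Q, h_R, h_S) = 1

Solving yields:
  h_Q = 1840/281
  h_R = 1500/281
  h_S = 1700/281

Starting state is R, so the expected hitting time is h_R = 1500/281.

Answer: 1500/281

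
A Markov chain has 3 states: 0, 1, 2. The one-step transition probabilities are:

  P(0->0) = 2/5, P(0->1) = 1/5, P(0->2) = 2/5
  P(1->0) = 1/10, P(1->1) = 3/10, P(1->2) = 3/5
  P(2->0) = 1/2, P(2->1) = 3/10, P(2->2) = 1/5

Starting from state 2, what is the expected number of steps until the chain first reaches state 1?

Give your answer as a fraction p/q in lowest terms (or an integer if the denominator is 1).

Let h_i = expected steps to first reach 1 from state i.
Boundary: h_1 = 0.
First-step equations for the other states:
  h_0 = 1 + 2/5*h_0 + 1/5*h_1 + 2/5*h_2
  h_2 = 1 + 1/2*h_0 + 3/10*h_1 + 1/5*h_2

Substituting h_1 = 0 and rearranging gives the linear system (I - Q) h = 1:
  [3/5, -2/5] . (h_0, h_2) = 1
  [-1/2, 4/5] . (h_0, h_2) = 1

Solving yields:
  h_0 = 30/7
  h_2 = 55/14

Starting state is 2, so the expected hitting time is h_2 = 55/14.

Answer: 55/14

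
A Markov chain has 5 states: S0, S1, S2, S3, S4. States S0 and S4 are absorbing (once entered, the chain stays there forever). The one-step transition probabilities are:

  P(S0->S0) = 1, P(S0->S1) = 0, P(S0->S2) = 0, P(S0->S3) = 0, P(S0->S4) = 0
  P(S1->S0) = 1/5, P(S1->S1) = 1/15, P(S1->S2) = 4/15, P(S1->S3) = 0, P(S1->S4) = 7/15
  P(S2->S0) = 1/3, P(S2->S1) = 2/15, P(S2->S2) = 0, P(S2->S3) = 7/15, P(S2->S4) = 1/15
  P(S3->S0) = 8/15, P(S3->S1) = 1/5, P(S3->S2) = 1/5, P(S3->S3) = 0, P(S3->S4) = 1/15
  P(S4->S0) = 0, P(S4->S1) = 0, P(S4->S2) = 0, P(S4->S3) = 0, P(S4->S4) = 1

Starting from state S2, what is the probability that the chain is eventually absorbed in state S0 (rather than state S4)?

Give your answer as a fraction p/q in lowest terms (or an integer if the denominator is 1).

Let a_i = P(absorbed in S0 | start in state i).
Boundary conditions: a_S0 = 1, a_S4 = 0.
For each transient state i, a_i = sum_j P(i->j) * a_j:
  a_S1 = 1/5*a_S0 + 1/15*a_S1 + 4/15*a_S2 + 0*a_S3 + 7/15*a_S4
  a_S2 = 1/3*a_S0 + 2/15*a_S1 + 0*a_S2 + 7/15*a_S3 + 1/15*a_S4
  a_S3 = 8/15*a_S0 + 1/5*a_S1 + 1/5*a_S2 + 0*a_S3 + 1/15*a_S4

Substituting a_S0 = 1 and a_S4 = 0, rearrange to (I - Q) a = r where r[i] = P(i -> S0):
  [14/15, -4/15, 0] . (a_S1, a_S2, a_S3) = 1/5
  [-2/15, 1, -7/15] . (a_S1, a_S2, a_S3) = 1/3
  [-1/5, -1/5, 1] . (a_S1, a_S2, a_S3) = 8/15

Solving yields:
  a_S1 = 284/663
  a_S2 = 1987/2652
  a_S3 = 2039/2652

Starting state is S2, so the absorption probability is a_S2 = 1987/2652.

Answer: 1987/2652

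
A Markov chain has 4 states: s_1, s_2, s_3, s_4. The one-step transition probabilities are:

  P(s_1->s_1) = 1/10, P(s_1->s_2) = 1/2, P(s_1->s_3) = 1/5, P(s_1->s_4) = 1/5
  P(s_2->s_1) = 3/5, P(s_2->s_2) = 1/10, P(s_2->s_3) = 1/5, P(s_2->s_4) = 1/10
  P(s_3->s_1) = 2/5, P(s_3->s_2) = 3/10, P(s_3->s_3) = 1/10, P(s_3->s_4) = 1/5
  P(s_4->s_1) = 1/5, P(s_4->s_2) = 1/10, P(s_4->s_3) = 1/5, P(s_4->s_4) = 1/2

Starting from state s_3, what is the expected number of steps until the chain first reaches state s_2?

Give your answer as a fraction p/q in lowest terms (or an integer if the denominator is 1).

Let h_i = expected steps to first reach s_2 from state i.
Boundary: h_s_2 = 0.
First-step equations for the other states:
  h_s_1 = 1 + 1/10*h_s_1 + 1/2*h_s_2 + 1/5*h_s_3 + 1/5*h_s_4
  h_s_3 = 1 + 2/5*h_s_1 + 3/10*h_s_2 + 1/10*h_s_3 + 1/5*h_s_4
  h_s_4 = 1 + 1/5*h_s_1 + 1/10*h_s_2 + 1/5*h_s_3 + 1/2*h_s_4

Substituting h_s_2 = 0 and rearranging gives the linear system (I - Q) h = 1:
  [9/10, -1/5, -1/5] . (h_s_1, h_s_3, h_s_4) = 1
  [-2/5, 9/10, -1/5] . (h_s_1, h_s_3, h_s_4) = 1
  [-1/5, -1/5, 1/2] . (h_s_1, h_s_3, h_s_4) = 1

Solving yields:
  h_s_1 = 770/269
  h_s_3 = 910/269
  h_s_4 = 1210/269

Starting state is s_3, so the expected hitting time is h_s_3 = 910/269.

Answer: 910/269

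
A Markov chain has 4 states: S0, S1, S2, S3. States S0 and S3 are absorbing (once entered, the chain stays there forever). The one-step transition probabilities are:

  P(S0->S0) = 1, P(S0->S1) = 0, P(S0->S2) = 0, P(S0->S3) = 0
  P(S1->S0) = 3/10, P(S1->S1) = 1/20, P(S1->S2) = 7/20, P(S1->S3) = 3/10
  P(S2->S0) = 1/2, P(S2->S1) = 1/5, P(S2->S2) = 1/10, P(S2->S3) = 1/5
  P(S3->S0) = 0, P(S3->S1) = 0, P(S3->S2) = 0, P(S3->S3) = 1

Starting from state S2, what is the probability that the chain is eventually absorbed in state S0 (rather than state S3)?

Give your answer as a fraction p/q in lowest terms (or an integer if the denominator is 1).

Let a_i = P(absorbed in S0 | start in state i).
Boundary conditions: a_S0 = 1, a_S3 = 0.
For each transient state i, a_i = sum_j P(i->j) * a_j:
  a_S1 = 3/10*a_S0 + 1/20*a_S1 + 7/20*a_S2 + 3/10*a_S3
  a_S2 = 1/2*a_S0 + 1/5*a_S1 + 1/10*a_S2 + 1/5*a_S3

Substituting a_S0 = 1 and a_S3 = 0, rearrange to (I - Q) a = r where r[i] = P(i -> S0):
  [19/20, -7/20] . (a_S1, a_S2) = 3/10
  [-1/5, 9/10] . (a_S1, a_S2) = 1/2

Solving yields:
  a_S1 = 89/157
  a_S2 = 107/157

Starting state is S2, so the absorption probability is a_S2 = 107/157.

Answer: 107/157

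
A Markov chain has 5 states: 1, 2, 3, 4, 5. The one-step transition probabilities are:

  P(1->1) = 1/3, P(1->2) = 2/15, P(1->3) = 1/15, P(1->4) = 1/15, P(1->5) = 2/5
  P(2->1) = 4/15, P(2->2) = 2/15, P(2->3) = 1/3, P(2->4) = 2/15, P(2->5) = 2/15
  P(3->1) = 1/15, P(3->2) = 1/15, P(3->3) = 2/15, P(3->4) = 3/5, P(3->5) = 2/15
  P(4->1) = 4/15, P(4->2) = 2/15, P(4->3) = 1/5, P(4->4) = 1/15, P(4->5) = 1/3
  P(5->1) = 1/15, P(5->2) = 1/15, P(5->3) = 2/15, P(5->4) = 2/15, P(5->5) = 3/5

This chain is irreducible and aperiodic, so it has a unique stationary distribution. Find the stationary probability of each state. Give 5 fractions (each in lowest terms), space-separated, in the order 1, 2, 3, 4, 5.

The stationary distribution satisfies pi = pi * P, i.e.:
  pi_1 = 1/3*pi_1 + 4/15*pi_2 + 1/15*pi_3 + 4/15*pi_4 + 1/15*pi_5
  pi_2 = 2/15*pi_1 + 2/15*pi_2 + 1/15*pi_3 + 2/15*pi_4 + 1/15*pi_5
  pi_3 = 1/15*pi_1 + 1/3*pi_2 + 2/15*pi_3 + 1/5*pi_4 + 2/15*pi_5
  pi_4 = 1/15*pi_1 + 2/15*pi_2 + 3/5*pi_3 + 1/15*pi_4 + 2/15*pi_5
  pi_5 = 2/5*pi_1 + 2/15*pi_2 + 2/15*pi_3 + 1/3*pi_4 + 3/5*pi_5
with normalization: pi_1 + pi_2 + pi_3 + pi_4 + pi_5 = 1.

Using the first 4 balance equations plus normalization, the linear system A*pi = b is:
  [-2/3, 4/15, 1/15, 4/15, 1/15] . pi = 0
  [2/15, -13/15, 1/15, 2/15, 1/15] . pi = 0
  [1/15, 1/3, -13/15, 1/5, 2/15] . pi = 0
  [1/15, 2/15, 3/5, -14/15, 2/15] . pi = 0
  [1, 1, 1, 1, 1] . pi = 1

Solving yields:
  pi_1 = 5983/35879
  pi_2 = 3456/35879
  pi_3 = 5511/35879
  pi_4 = 6522/35879
  pi_5 = 14407/35879

Verification (pi * P):
  5983/35879*1/3 + 3456/35879*4/15 + 5511/35879*1/15 + 6522/35879*4/15 + 14407/35879*1/15 = 5983/35879 = pi_1  (ok)
  5983/35879*2/15 + 3456/35879*2/15 + 5511/35879*1/15 + 6522/35879*2/15 + 14407/35879*1/15 = 3456/35879 = pi_2  (ok)
  5983/35879*1/15 + 3456/35879*1/3 + 5511/35879*2/15 + 6522/35879*1/5 + 14407/35879*2/15 = 5511/35879 = pi_3  (ok)
  5983/35879*1/15 + 3456/35879*2/15 + 5511/35879*3/5 + 6522/35879*1/15 + 14407/35879*2/15 = 6522/35879 = pi_4  (ok)
  5983/35879*2/5 + 3456/35879*2/15 + 5511/35879*2/15 + 6522/35879*1/3 + 14407/35879*3/5 = 14407/35879 = pi_5  (ok)

Answer: 5983/35879 3456/35879 5511/35879 6522/35879 14407/35879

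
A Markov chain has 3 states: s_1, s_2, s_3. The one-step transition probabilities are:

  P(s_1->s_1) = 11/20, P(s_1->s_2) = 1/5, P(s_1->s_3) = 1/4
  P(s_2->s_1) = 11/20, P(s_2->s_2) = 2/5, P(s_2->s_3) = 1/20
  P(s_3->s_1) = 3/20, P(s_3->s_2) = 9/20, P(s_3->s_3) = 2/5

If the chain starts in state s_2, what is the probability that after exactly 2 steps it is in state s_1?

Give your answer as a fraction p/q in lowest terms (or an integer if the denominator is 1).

Computing P^2 by repeated multiplication:
P^1 =
  s_1: [11/20, 1/5, 1/4]
  s_2: [11/20, 2/5, 1/20]
  s_3: [3/20, 9/20, 2/5]
P^2 =
  s_1: [9/20, 121/400, 99/400]
  s_2: [53/100, 117/400, 71/400]
  s_3: [39/100, 39/100, 11/50]

(P^2)[s_2 -> s_1] = 53/100

Answer: 53/100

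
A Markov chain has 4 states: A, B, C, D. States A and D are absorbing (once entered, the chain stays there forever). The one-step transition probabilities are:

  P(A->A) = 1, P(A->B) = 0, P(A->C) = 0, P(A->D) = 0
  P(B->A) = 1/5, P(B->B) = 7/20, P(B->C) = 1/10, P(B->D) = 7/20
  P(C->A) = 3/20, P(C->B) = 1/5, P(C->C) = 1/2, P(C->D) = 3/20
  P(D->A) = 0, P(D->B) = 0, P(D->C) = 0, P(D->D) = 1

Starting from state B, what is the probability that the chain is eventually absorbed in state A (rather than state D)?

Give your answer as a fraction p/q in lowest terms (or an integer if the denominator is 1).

Answer: 23/61

Derivation:
Let a_i = P(absorbed in A | start in state i).
Boundary conditions: a_A = 1, a_D = 0.
For each transient state i, a_i = sum_j P(i->j) * a_j:
  a_B = 1/5*a_A + 7/20*a_B + 1/10*a_C + 7/20*a_D
  a_C = 3/20*a_A + 1/5*a_B + 1/2*a_C + 3/20*a_D

Substituting a_A = 1 and a_D = 0, rearrange to (I - Q) a = r where r[i] = P(i -> A):
  [13/20, -1/10] . (a_B, a_C) = 1/5
  [-1/5, 1/2] . (a_B, a_C) = 3/20

Solving yields:
  a_B = 23/61
  a_C = 55/122

Starting state is B, so the absorption probability is a_B = 23/61.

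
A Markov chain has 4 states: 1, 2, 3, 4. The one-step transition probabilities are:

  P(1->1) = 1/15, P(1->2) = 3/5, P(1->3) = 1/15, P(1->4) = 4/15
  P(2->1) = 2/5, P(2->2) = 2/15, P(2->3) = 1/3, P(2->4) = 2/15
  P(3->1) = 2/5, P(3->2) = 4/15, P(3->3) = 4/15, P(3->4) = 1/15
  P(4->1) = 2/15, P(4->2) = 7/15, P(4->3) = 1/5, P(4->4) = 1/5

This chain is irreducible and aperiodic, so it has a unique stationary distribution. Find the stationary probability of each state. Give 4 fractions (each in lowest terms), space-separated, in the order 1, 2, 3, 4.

The stationary distribution satisfies pi = pi * P, i.e.:
  pi_1 = 1/15*pi_1 + 2/5*pi_2 + 2/5*pi_3 + 2/15*pi_4
  pi_2 = 3/5*pi_1 + 2/15*pi_2 + 4/15*pi_3 + 7/15*pi_4
  pi_3 = 1/15*pi_1 + 1/3*pi_2 + 4/15*pi_3 + 1/5*pi_4
  pi_4 = 4/15*pi_1 + 2/15*pi_2 + 1/15*pi_3 + 1/5*pi_4
with normalization: pi_1 + pi_2 + pi_3 + pi_4 = 1.

Using the first 3 balance equations plus normalization, the linear system A*pi = b is:
  [-14/15, 2/5, 2/5, 2/15] . pi = 0
  [3/5, -13/15, 4/15, 7/15] . pi = 0
  [1/15, 1/3, -11/15, 1/5] . pi = 0
  [1, 1, 1, 1] . pi = 1

Solving yields:
  pi_1 = 51/191
  pi_2 = 131/382
  pi_3 = 43/191
  pi_4 = 63/382

Verification (pi * P):
  51/191*1/15 + 131/382*2/5 + 43/191*2/5 + 63/382*2/15 = 51/191 = pi_1  (ok)
  51/191*3/5 + 131/382*2/15 + 43/191*4/15 + 63/382*7/15 = 131/382 = pi_2  (ok)
  51/191*1/15 + 131/382*1/3 + 43/191*4/15 + 63/382*1/5 = 43/191 = pi_3  (ok)
  51/191*4/15 + 131/382*2/15 + 43/191*1/15 + 63/382*1/5 = 63/382 = pi_4  (ok)

Answer: 51/191 131/382 43/191 63/382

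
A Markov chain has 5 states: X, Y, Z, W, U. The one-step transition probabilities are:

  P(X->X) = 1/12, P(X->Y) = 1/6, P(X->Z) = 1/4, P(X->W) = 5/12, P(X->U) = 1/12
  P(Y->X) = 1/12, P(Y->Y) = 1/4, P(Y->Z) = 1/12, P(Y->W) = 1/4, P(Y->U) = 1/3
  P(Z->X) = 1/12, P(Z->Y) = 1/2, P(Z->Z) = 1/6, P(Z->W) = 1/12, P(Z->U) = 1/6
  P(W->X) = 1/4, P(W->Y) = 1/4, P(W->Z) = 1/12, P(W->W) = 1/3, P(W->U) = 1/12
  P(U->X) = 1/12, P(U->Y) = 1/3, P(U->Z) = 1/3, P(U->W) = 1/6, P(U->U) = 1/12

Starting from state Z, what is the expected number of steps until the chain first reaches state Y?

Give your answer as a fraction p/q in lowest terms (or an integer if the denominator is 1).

Answer: 15768/6253

Derivation:
Let h_i = expected steps to first reach Y from state i.
Boundary: h_Y = 0.
First-step equations for the other states:
  h_X = 1 + 1/12*h_X + 1/6*h_Y + 1/4*h_Z + 5/12*h_W + 1/12*h_U
  h_Z = 1 + 1/12*h_X + 1/2*h_Y + 1/6*h_Z + 1/12*h_W + 1/6*h_U
  h_W = 1 + 1/4*h_X + 1/4*h_Y + 1/12*h_Z + 1/3*h_W + 1/12*h_U
  h_U = 1 + 1/12*h_X + 1/3*h_Y + 1/3*h_Z + 1/6*h_W + 1/12*h_U

Substituting h_Y = 0 and rearranging gives the linear system (I - Q) h = 1:
  [11/12, -1/4, -5/12, -1/12] . (h_X, h_Z, h_W, h_U) = 1
  [-1/12, 5/6, -1/12, -1/6] . (h_X, h_Z, h_W, h_U) = 1
  [-1/4, -1/12, 2/3, -1/12] . (h_X, h_Z, h_W, h_U) = 1
  [-1/12, -1/3, -1/6, 11/12] . (h_X, h_Z, h_W, h_U) = 1

Solving yields:
  h_X = 22956/6253
  h_Z = 15768/6253
  h_W = 22296/6253
  h_U = 18696/6253

Starting state is Z, so the expected hitting time is h_Z = 15768/6253.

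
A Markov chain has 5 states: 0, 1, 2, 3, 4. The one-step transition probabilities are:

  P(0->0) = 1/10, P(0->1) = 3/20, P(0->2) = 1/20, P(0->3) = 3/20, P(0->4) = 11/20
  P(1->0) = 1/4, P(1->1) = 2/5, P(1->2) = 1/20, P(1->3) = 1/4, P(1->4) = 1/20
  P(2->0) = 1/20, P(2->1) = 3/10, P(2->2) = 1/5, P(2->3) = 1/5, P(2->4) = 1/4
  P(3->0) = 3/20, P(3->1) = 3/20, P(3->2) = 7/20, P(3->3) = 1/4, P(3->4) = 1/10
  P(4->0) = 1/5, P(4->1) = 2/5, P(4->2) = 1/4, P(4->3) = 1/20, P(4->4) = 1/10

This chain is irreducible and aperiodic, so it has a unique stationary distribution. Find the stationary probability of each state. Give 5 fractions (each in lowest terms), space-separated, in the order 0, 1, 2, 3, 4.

Answer: 1021/6238 1841/6238 526/3119 1175/6238 1149/6238

Derivation:
The stationary distribution satisfies pi = pi * P, i.e.:
  pi_0 = 1/10*pi_0 + 1/4*pi_1 + 1/20*pi_2 + 3/20*pi_3 + 1/5*pi_4
  pi_1 = 3/20*pi_0 + 2/5*pi_1 + 3/10*pi_2 + 3/20*pi_3 + 2/5*pi_4
  pi_2 = 1/20*pi_0 + 1/20*pi_1 + 1/5*pi_2 + 7/20*pi_3 + 1/4*pi_4
  pi_3 = 3/20*pi_0 + 1/4*pi_1 + 1/5*pi_2 + 1/4*pi_3 + 1/20*pi_4
  pi_4 = 11/20*pi_0 + 1/20*pi_1 + 1/4*pi_2 + 1/10*pi_3 + 1/10*pi_4
with normalization: pi_0 + pi_1 + pi_2 + pi_3 + pi_4 = 1.

Using the first 4 balance equations plus normalization, the linear system A*pi = b is:
  [-9/10, 1/4, 1/20, 3/20, 1/5] . pi = 0
  [3/20, -3/5, 3/10, 3/20, 2/5] . pi = 0
  [1/20, 1/20, -4/5, 7/20, 1/4] . pi = 0
  [3/20, 1/4, 1/5, -3/4, 1/20] . pi = 0
  [1, 1, 1, 1, 1] . pi = 1

Solving yields:
  pi_0 = 1021/6238
  pi_1 = 1841/6238
  pi_2 = 526/3119
  pi_3 = 1175/6238
  pi_4 = 1149/6238

Verification (pi * P):
  1021/6238*1/10 + 1841/6238*1/4 + 526/3119*1/20 + 1175/6238*3/20 + 1149/6238*1/5 = 1021/6238 = pi_0  (ok)
  1021/6238*3/20 + 1841/6238*2/5 + 526/3119*3/10 + 1175/6238*3/20 + 1149/6238*2/5 = 1841/6238 = pi_1  (ok)
  1021/6238*1/20 + 1841/6238*1/20 + 526/3119*1/5 + 1175/6238*7/20 + 1149/6238*1/4 = 526/3119 = pi_2  (ok)
  1021/6238*3/20 + 1841/6238*1/4 + 526/3119*1/5 + 1175/6238*1/4 + 1149/6238*1/20 = 1175/6238 = pi_3  (ok)
  1021/6238*11/20 + 1841/6238*1/20 + 526/3119*1/4 + 1175/6238*1/10 + 1149/6238*1/10 = 1149/6238 = pi_4  (ok)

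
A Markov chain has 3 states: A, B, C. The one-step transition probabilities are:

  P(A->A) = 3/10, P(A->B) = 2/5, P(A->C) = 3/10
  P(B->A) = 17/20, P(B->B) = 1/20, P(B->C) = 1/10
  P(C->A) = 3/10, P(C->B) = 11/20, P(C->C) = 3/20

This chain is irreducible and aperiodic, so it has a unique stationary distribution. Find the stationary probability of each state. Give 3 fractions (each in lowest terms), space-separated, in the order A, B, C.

The stationary distribution satisfies pi = pi * P, i.e.:
  pi_A = 3/10*pi_A + 17/20*pi_B + 3/10*pi_C
  pi_B = 2/5*pi_A + 1/20*pi_B + 11/20*pi_C
  pi_C = 3/10*pi_A + 1/10*pi_B + 3/20*pi_C
with normalization: pi_A + pi_B + pi_C = 1.

Using the first 2 balance equations plus normalization, the linear system A*pi = b is:
  [-7/10, 17/20, 3/10] . pi = 0
  [2/5, -19/20, 11/20] . pi = 0
  [1, 1, 1] . pi = 1

Solving yields:
  pi_A = 301/633
  pi_B = 202/633
  pi_C = 130/633

Verification (pi * P):
  301/633*3/10 + 202/633*17/20 + 130/633*3/10 = 301/633 = pi_A  (ok)
  301/633*2/5 + 202/633*1/20 + 130/633*11/20 = 202/633 = pi_B  (ok)
  301/633*3/10 + 202/633*1/10 + 130/633*3/20 = 130/633 = pi_C  (ok)

Answer: 301/633 202/633 130/633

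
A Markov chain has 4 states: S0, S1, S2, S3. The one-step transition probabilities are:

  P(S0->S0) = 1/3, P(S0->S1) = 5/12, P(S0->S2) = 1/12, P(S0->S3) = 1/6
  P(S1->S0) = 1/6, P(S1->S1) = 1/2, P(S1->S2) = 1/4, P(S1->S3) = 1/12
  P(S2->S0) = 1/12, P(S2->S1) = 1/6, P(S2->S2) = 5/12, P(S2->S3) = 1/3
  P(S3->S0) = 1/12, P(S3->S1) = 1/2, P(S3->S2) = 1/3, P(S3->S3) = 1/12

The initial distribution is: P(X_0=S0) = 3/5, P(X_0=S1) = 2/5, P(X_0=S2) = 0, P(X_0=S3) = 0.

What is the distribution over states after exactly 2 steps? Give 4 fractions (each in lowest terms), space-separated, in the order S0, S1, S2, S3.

Answer: 3/16 77/180 29/120 103/720

Derivation:
Propagating the distribution step by step (d_{t+1} = d_t * P):
d_0 = (S0=3/5, S1=2/5, S2=0, S3=0)
  d_1[S0] = 3/5*1/3 + 2/5*1/6 + 0*1/12 + 0*1/12 = 4/15
  d_1[S1] = 3/5*5/12 + 2/5*1/2 + 0*1/6 + 0*1/2 = 9/20
  d_1[S2] = 3/5*1/12 + 2/5*1/4 + 0*5/12 + 0*1/3 = 3/20
  d_1[S3] = 3/5*1/6 + 2/5*1/12 + 0*1/3 + 0*1/12 = 2/15
d_1 = (S0=4/15, S1=9/20, S2=3/20, S3=2/15)
  d_2[S0] = 4/15*1/3 + 9/20*1/6 + 3/20*1/12 + 2/15*1/12 = 3/16
  d_2[S1] = 4/15*5/12 + 9/20*1/2 + 3/20*1/6 + 2/15*1/2 = 77/180
  d_2[S2] = 4/15*1/12 + 9/20*1/4 + 3/20*5/12 + 2/15*1/3 = 29/120
  d_2[S3] = 4/15*1/6 + 9/20*1/12 + 3/20*1/3 + 2/15*1/12 = 103/720
d_2 = (S0=3/16, S1=77/180, S2=29/120, S3=103/720)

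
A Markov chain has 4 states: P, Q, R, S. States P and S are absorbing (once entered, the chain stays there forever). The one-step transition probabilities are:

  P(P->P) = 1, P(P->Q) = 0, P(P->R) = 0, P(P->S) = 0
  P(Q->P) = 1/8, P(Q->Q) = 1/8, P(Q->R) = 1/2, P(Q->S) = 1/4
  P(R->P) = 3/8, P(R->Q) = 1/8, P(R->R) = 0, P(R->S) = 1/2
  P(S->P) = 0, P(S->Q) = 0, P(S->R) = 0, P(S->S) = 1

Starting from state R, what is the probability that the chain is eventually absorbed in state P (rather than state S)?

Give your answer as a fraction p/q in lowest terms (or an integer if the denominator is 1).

Answer: 11/26

Derivation:
Let a_i = P(absorbed in P | start in state i).
Boundary conditions: a_P = 1, a_S = 0.
For each transient state i, a_i = sum_j P(i->j) * a_j:
  a_Q = 1/8*a_P + 1/8*a_Q + 1/2*a_R + 1/4*a_S
  a_R = 3/8*a_P + 1/8*a_Q + 0*a_R + 1/2*a_S

Substituting a_P = 1 and a_S = 0, rearrange to (I - Q) a = r where r[i] = P(i -> P):
  [7/8, -1/2] . (a_Q, a_R) = 1/8
  [-1/8, 1] . (a_Q, a_R) = 3/8

Solving yields:
  a_Q = 5/13
  a_R = 11/26

Starting state is R, so the absorption probability is a_R = 11/26.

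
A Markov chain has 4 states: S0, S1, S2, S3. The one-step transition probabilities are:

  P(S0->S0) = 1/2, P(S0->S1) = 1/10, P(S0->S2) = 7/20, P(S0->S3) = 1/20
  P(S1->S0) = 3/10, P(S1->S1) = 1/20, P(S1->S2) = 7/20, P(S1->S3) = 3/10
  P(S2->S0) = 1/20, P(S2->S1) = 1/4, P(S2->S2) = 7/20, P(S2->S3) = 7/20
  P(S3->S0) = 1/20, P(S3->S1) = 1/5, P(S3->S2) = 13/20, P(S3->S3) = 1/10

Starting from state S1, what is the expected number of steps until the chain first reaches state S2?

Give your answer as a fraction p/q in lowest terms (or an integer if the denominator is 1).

Answer: 7180/2909

Derivation:
Let h_i = expected steps to first reach S2 from state i.
Boundary: h_S2 = 0.
First-step equations for the other states:
  h_S0 = 1 + 1/2*h_S0 + 1/10*h_S1 + 7/20*h_S2 + 1/20*h_S3
  h_S1 = 1 + 3/10*h_S0 + 1/20*h_S1 + 7/20*h_S2 + 3/10*h_S3
  h_S3 = 1 + 1/20*h_S0 + 1/5*h_S1 + 13/20*h_S2 + 1/10*h_S3

Substituting h_S2 = 0 and rearranging gives the linear system (I - Q) h = 1:
  [1/2, -1/10, -1/20] . (h_S0, h_S1, h_S3) = 1
  [-3/10, 19/20, -3/10] . (h_S0, h_S1, h_S3) = 1
  [-1/20, -1/5, 9/10] . (h_S0, h_S1, h_S3) = 1

Solving yields:
  h_S0 = 7780/2909
  h_S1 = 7180/2909
  h_S3 = 5260/2909

Starting state is S1, so the expected hitting time is h_S1 = 7180/2909.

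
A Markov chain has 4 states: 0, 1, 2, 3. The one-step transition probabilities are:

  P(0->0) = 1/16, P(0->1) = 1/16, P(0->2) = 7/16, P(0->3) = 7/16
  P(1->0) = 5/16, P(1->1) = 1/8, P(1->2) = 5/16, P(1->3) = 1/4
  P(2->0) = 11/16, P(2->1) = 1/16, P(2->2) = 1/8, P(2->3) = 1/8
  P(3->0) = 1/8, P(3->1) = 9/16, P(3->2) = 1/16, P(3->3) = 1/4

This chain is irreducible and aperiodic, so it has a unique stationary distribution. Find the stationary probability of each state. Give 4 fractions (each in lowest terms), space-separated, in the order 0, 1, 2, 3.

The stationary distribution satisfies pi = pi * P, i.e.:
  pi_0 = 1/16*pi_0 + 5/16*pi_1 + 11/16*pi_2 + 1/8*pi_3
  pi_1 = 1/16*pi_0 + 1/8*pi_1 + 1/16*pi_2 + 9/16*pi_3
  pi_2 = 7/16*pi_0 + 5/16*pi_1 + 1/8*pi_2 + 1/16*pi_3
  pi_3 = 7/16*pi_0 + 1/4*pi_1 + 1/8*pi_2 + 1/4*pi_3
with normalization: pi_0 + pi_1 + pi_2 + pi_3 = 1.

Using the first 3 balance equations plus normalization, the linear system A*pi = b is:
  [-15/16, 5/16, 11/16, 1/8] . pi = 0
  [1/16, -7/8, 1/16, 9/16] . pi = 0
  [7/16, 5/16, -7/8, 1/16] . pi = 0
  [1, 1, 1, 1] . pi = 1

Solving yields:
  pi_0 = 1666/5959
  pi_1 = 1265/5959
  pi_2 = 1401/5959
  pi_3 = 1627/5959

Verification (pi * P):
  1666/5959*1/16 + 1265/5959*5/16 + 1401/5959*11/16 + 1627/5959*1/8 = 1666/5959 = pi_0  (ok)
  1666/5959*1/16 + 1265/5959*1/8 + 1401/5959*1/16 + 1627/5959*9/16 = 1265/5959 = pi_1  (ok)
  1666/5959*7/16 + 1265/5959*5/16 + 1401/5959*1/8 + 1627/5959*1/16 = 1401/5959 = pi_2  (ok)
  1666/5959*7/16 + 1265/5959*1/4 + 1401/5959*1/8 + 1627/5959*1/4 = 1627/5959 = pi_3  (ok)

Answer: 1666/5959 1265/5959 1401/5959 1627/5959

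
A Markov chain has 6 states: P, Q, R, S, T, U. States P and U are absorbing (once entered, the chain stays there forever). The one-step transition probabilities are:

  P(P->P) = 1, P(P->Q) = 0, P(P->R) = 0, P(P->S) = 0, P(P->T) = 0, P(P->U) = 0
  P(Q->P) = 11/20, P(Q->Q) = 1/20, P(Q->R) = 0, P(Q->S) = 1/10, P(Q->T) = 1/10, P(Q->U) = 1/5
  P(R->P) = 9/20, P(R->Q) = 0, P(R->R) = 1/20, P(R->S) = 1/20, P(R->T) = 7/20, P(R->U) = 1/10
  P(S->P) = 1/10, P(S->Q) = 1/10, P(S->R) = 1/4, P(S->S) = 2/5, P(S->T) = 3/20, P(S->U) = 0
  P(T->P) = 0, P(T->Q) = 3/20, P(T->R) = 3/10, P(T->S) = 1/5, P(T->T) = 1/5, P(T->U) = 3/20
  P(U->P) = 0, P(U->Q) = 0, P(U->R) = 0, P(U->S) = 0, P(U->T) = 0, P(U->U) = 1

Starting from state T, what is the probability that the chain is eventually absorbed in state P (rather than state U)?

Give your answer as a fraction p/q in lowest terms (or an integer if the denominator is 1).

Answer: 9431/15872

Derivation:
Let a_i = P(absorbed in P | start in state i).
Boundary conditions: a_P = 1, a_U = 0.
For each transient state i, a_i = sum_j P(i->j) * a_j:
  a_Q = 11/20*a_P + 1/20*a_Q + 0*a_R + 1/10*a_S + 1/10*a_T + 1/5*a_U
  a_R = 9/20*a_P + 0*a_Q + 1/20*a_R + 1/20*a_S + 7/20*a_T + 1/10*a_U
  a_S = 1/10*a_P + 1/10*a_Q + 1/4*a_R + 2/5*a_S + 3/20*a_T + 0*a_U
  a_T = 0*a_P + 3/20*a_Q + 3/10*a_R + 1/5*a_S + 1/5*a_T + 3/20*a_U

Substituting a_P = 1 and a_U = 0, rearrange to (I - Q) a = r where r[i] = P(i -> P):
  [19/20, 0, -1/10, -1/10] . (a_Q, a_R, a_S, a_T) = 11/20
  [0, 19/20, -1/20, -7/20] . (a_Q, a_R, a_S, a_T) = 9/20
  [-1/10, -1/4, 3/5, -3/20] . (a_Q, a_R, a_S, a_T) = 1/10
  [-3/20, -3/10, -1/5, 4/5] . (a_Q, a_R, a_S, a_T) = 0

Solving yields:
  a_Q = 5709/7936
  a_R = 11611/15872
  a_S = 367/496
  a_T = 9431/15872

Starting state is T, so the absorption probability is a_T = 9431/15872.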